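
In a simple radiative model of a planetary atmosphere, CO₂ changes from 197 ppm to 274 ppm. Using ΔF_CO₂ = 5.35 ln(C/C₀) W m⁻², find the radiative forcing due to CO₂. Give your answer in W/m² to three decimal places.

CO₂ absorption bands are partially saturated, so forcing scales with the logarithm of the concentration ratio.
CO₂: 5.35 × ln(274/197) = 5.35 × ln(1.39086) = 5.35 × 0.32992 = 1.7651 W/m².

ΔF = 1.765 W/m²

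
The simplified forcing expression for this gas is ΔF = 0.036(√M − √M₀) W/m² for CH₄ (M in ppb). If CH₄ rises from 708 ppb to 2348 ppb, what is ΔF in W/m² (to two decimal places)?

ΔF = 0.79 W/m²

CH₄: 0.036 × (√2348 − √708) = 0.036 × (48.4562 − 26.6083) = 0.036 × 21.8479 = 0.7865 W/m².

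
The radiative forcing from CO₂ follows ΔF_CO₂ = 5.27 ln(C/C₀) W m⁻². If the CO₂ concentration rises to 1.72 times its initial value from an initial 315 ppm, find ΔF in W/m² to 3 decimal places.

Because the forcing depends only on the ratio C/C₀, the initial concentration does not enter.
ΔF = 5.27 × ln(1.72) = 5.27 × 0.54232 = 2.8580 W/m².

ΔF = 2.858 W/m²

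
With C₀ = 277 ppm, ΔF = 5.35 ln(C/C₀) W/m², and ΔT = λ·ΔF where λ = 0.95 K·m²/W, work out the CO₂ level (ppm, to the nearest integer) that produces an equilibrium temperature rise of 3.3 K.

Required forcing: ΔF = ΔT/λ = 3.3/0.95 = 3.4737 W/m².
Then ln(C/277) = ΔF/5.35 = 3.4737/5.35 = 0.64929.
So C = 277 × e^0.64929 = 277 × 1.91418 = 530.23 ppm.

C ≈ 530 ppm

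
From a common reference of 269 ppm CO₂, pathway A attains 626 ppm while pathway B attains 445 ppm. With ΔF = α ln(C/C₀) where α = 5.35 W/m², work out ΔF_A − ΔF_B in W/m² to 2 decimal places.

ΔF_A = 5.35 ln(626/269) = 5.35 × 0.84464 = 4.5188 W/m².
ΔF_B = 5.35 ln(445/269) = 5.35 × 0.50336 = 2.6930 W/m².
Difference: 4.5188 − 2.6930 = 1.8258 W/m².
(Equivalently, ΔF_A − ΔF_B = 5.35 ln(626/445) = 5.35 × 0.34128 = 1.8258 W/m².)

ΔF_A − ΔF_B = 1.83 W/m²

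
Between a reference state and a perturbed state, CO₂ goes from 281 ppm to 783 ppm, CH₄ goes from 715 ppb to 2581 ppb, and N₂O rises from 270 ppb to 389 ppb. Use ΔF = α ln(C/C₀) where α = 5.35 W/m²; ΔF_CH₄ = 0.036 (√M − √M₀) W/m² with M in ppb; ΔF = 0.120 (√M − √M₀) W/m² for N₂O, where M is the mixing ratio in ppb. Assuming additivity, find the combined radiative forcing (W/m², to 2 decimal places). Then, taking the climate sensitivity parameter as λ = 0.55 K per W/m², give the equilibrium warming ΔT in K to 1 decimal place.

CO₂: 5.35 × ln(783/281) = 5.35 × ln(2.78648) = 5.35 × 1.02478 = 5.4826 W/m².
CH₄: 0.036 × (√2581 − √715) = 0.036 × (50.8035 − 26.7395) = 0.036 × 24.0640 = 0.8663 W/m².
N₂O: 0.120 × (√389 − √270) = 0.120 × (19.7231 − 16.4317) = 0.120 × 3.2914 = 0.3950 W/m².
Total ΔF = 5.4826 + 0.8663 + 0.3950 = 6.7439 W/m².
ΔT = λ ΔF = 0.55 × 6.74 = 3.7070 K.

ΔF = 6.74 W/m²; ΔT = 3.7 K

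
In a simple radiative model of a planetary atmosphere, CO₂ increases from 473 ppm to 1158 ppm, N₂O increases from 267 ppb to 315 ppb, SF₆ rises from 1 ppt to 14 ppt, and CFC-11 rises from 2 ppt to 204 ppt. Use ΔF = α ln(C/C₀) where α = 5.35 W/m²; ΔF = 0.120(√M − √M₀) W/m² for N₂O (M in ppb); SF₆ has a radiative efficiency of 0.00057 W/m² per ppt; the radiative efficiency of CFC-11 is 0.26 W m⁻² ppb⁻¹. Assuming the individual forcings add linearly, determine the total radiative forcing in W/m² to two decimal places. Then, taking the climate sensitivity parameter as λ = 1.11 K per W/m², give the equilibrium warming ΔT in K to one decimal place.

CO₂: 5.35 × ln(1158/473) = 5.35 × ln(2.44820) = 5.35 × 0.89535 = 4.7901 W/m².
N₂O: 0.120 × (√315 − √267) = 0.120 × (17.7482 − 16.3401) = 0.120 × 1.4081 = 0.1690 W/m².
SF₆: ΔF = 0.00057 × (14 − 1) = 0.00057 × 13 = 0.0074 W/m².
CFC-11: Δ = 204 − 2 = 202 ppt = 0.202 ppb; ΔF = 0.26 × 0.202 = 0.0525 W/m².
Total ΔF = 4.7901 + 0.1690 + 0.0074 + 0.0525 = 5.0190 W/m².
ΔT = λ ΔF = 1.11 × 5.02 = 5.5722 K.

ΔF = 5.02 W/m²; ΔT = 5.6 K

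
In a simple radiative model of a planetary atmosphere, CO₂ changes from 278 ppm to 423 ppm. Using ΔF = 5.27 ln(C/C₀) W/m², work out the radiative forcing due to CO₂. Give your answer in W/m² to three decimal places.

ΔF = 2.212 W/m²

CO₂: 5.27 × ln(423/278) = 5.27 × ln(1.52158) = 5.27 × 0.41975 = 2.2121 W/m².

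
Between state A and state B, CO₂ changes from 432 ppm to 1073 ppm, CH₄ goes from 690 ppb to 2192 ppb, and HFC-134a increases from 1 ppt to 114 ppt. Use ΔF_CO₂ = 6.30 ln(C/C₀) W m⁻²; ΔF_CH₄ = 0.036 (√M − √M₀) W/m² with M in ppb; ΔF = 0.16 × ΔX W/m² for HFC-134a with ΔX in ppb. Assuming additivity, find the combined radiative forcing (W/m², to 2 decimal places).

ΔF = 6.49 W/m²

CO₂: 6.30 × ln(1073/432) = 6.30 × ln(2.48380) = 6.30 × 0.90979 = 5.7317 W/m².
CH₄: 0.036 × (√2192 − √690) = 0.036 × (46.8188 − 26.2679) = 0.036 × 20.5509 = 0.7398 W/m².
HFC-134a: Δ = 114 − 1 = 113 ppt = 0.113 ppb; ΔF = 0.16 × 0.113 = 0.0181 W/m².
Total ΔF = 5.7317 + 0.7398 + 0.0181 = 6.4896 W/m².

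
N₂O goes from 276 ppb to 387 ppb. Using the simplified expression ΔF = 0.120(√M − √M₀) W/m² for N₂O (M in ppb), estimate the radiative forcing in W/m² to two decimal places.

ΔF = 0.37 W/m²

N₂O: 0.120 × (√387 − √276) = 0.120 × (19.6723 − 16.6132) = 0.120 × 3.0591 = 0.3671 W/m².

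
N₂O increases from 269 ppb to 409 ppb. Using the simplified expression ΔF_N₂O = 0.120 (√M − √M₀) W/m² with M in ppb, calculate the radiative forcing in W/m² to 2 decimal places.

ΔF = 0.46 W/m²

N₂O: 0.120 × (√409 − √269) = 0.120 × (20.2237 − 16.4012) = 0.120 × 3.8225 = 0.4587 W/m².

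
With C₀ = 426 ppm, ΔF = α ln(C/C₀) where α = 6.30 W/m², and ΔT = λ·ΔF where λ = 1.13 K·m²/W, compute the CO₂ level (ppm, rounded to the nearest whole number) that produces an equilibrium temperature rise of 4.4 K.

Required forcing: ΔF = ΔT/λ = 4.4/1.13 = 3.8938 W/m².
Then ln(C/426) = ΔF/6.30 = 3.8938/6.30 = 0.61806.
So C = 426 × e^0.61806 = 426 × 1.85533 = 790.37 ppm.

C ≈ 790 ppm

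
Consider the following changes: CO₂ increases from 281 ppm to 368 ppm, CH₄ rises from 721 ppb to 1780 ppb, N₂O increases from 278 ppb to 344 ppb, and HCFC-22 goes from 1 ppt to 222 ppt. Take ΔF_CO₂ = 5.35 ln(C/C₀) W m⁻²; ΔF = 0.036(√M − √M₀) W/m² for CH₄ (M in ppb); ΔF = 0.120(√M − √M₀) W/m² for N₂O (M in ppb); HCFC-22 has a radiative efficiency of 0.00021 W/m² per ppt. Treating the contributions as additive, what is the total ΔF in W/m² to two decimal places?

ΔF = 2.27 W/m²

CO₂: 5.35 × ln(368/281) = 5.35 × ln(1.30961) = 5.35 × 0.26973 = 1.4431 W/m².
CH₄: 0.036 × (√1780 − √721) = 0.036 × (42.1900 − 26.8514) = 0.036 × 15.3386 = 0.5522 W/m².
N₂O: 0.120 × (√344 − √278) = 0.120 × (18.5472 − 16.6733) = 0.120 × 1.8739 = 0.2249 W/m².
HCFC-22: ΔF = 0.00021 × (222 − 1) = 0.00021 × 221 = 0.0464 W/m².
Total ΔF = 1.4431 + 0.5522 + 0.2249 + 0.0464 = 2.2666 W/m².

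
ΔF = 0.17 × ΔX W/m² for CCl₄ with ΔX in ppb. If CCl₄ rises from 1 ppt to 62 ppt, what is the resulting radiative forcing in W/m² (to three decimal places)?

CCl₄: Δ = 62 − 1 = 61 ppt = 0.061 ppb; ΔF = 0.17 × 0.061 = 0.0104 W/m².

ΔF = 0.010 W/m²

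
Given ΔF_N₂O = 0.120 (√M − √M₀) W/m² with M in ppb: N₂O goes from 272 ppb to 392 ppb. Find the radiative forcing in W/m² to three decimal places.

ΔF = 0.397 W/m²

N₂O: 0.120 × (√392 − √272) = 0.120 × (19.7990 − 16.4924) = 0.120 × 3.3066 = 0.3968 W/m².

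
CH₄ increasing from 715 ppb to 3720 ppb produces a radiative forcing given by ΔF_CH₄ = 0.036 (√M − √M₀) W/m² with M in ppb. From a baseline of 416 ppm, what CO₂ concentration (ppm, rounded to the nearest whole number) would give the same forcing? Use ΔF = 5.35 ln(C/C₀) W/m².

C ≈ 524 ppm

CH₄ forcing: 0.036 × (√3720 − √715) = 0.036 × (60.9918 − 26.7395) = 0.036 × 34.2523 = 1.23308 W/m².
Set 5.35 ln(C/416) = 1.23308: ln(C/416) = 1.23308/5.35 = 0.23048, so C = 416 × e^0.23048 = 416 × 1.25920 = 523.83 ppm.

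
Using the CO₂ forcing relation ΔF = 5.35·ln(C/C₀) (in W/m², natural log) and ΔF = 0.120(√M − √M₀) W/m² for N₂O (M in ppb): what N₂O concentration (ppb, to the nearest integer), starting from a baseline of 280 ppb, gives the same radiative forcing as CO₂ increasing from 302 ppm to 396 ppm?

M ≈ 830 ppb

CO₂ forcing: 5.35 × ln(396/302) = 5.35 × 0.270987 = 1.44978 W/m².
Set 0.120(√M − √280) = 1.44978: √M = 1.44978/0.120 + √280 = 12.0815 + 16.7332 = 28.8147.
M = (28.8147)² = 830.29 ppb.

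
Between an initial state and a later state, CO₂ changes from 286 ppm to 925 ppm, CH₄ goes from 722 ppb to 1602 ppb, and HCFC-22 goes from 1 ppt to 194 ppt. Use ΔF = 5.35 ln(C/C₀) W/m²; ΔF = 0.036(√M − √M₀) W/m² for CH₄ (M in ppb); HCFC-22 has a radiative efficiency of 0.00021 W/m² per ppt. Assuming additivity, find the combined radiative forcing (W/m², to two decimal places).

ΔF = 6.79 W/m²

CO₂: 5.35 × ln(925/286) = 5.35 × ln(3.23427) = 5.35 × 1.17380 = 6.2798 W/m².
CH₄: 0.036 × (√1602 − √722) = 0.036 × (40.0250 − 26.8701) = 0.036 × 13.1549 = 0.4736 W/m².
HCFC-22: ΔF = 0.00021 × (194 − 1) = 0.00021 × 193 = 0.0405 W/m².
Total ΔF = 6.2798 + 0.4736 + 0.0405 = 6.7939 W/m².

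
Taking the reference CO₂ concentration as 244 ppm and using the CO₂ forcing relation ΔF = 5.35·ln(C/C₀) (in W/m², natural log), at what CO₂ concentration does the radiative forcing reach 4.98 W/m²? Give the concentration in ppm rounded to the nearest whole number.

C ≈ 619 ppm

Set 5.35 ln(C/244) = 4.98, so ln(C/244) = 4.98/5.35 = 0.93084.
Then C/244 = e^0.93084 = 2.53664, giving C = 244 × 2.53664 = 618.94 ppm.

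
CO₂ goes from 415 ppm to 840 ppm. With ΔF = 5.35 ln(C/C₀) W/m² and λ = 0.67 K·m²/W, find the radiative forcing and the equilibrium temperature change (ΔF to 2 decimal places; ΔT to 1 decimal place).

ΔF = 3.77 W/m²; ΔT = 2.5 K

CO₂: 5.35 × ln(840/415) = 5.35 × ln(2.02410) = 5.35 × 0.70513 = 3.7724 W/m².
ΔT = λ ΔF = 0.67 × 3.77 = 2.5259 K.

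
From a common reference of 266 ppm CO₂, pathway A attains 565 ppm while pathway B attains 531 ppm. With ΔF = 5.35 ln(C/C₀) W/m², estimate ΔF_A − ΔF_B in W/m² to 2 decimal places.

ΔF_A = 5.35 ln(565/266) = 5.35 × 0.75333 = 4.0303 W/m².
ΔF_B = 5.35 ln(531/266) = 5.35 × 0.69127 = 3.6983 W/m².
Difference: 4.0303 − 3.6983 = 0.3320 W/m².
(Equivalently, ΔF_A − ΔF_B = 5.35 ln(565/531) = 5.35 × 0.06206 = 0.3320 W/m².)

ΔF_A − ΔF_B = 0.33 W/m²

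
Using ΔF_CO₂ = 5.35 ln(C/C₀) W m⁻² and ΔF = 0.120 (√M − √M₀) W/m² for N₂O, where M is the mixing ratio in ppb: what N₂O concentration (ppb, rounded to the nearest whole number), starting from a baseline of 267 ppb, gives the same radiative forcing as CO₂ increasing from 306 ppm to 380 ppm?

M ≈ 676 ppb

CO₂ forcing: 5.35 × ln(380/306) = 5.35 × 0.216586 = 1.15874 W/m².
Set 0.120(√M − √267) = 1.15874: √M = 1.15874/0.120 + √267 = 9.6562 + 16.3401 = 25.9963.
M = (25.9963)² = 675.81 ppb.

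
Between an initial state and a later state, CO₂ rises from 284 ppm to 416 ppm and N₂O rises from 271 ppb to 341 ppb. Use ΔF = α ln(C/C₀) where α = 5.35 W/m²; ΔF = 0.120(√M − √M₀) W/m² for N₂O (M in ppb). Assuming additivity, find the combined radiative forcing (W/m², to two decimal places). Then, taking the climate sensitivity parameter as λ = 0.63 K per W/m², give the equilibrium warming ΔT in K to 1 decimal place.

ΔF = 2.28 W/m²; ΔT = 1.4 K

CO₂: 5.35 × ln(416/284) = 5.35 × ln(1.46479) = 5.35 × 0.38171 = 2.0421 W/m².
N₂O: 0.120 × (√341 − √271) = 0.120 × (18.4662 − 16.4621) = 0.120 × 2.0041 = 0.2405 W/m².
Total ΔF = 2.0421 + 0.2405 = 2.2826 W/m².
ΔT = λ ΔF = 0.63 × 2.28 = 1.4364 K.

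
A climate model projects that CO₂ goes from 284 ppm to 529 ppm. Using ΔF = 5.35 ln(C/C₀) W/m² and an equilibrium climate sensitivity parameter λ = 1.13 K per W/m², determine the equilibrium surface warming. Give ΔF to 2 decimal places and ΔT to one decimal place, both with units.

CO₂: 5.35 × ln(529/284) = 5.35 × ln(1.86268) = 5.35 × 0.62202 = 3.3278 W/m².
ΔT = λ ΔF = 1.13 × 3.33 = 3.7629 K.

ΔF = 3.33 W/m²; ΔT = 3.8 K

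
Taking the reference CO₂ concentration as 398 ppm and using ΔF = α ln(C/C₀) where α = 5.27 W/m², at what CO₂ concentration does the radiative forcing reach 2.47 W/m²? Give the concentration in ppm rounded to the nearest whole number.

Set 5.27 ln(C/398) = 2.47, so ln(C/398) = 2.47/5.27 = 0.46869.
Then C/398 = e^0.46869 = 1.59790, giving C = 398 × 1.59790 = 635.96 ppm.

C ≈ 636 ppm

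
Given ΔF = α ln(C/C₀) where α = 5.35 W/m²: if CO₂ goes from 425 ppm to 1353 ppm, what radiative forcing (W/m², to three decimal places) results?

ΔF = 6.195 W/m²

CO₂ absorption bands are partially saturated, so forcing scales with the logarithm of the concentration ratio.
CO₂: 5.35 × ln(1353/425) = 5.35 × ln(3.18353) = 5.35 × 1.15799 = 6.1952 W/m².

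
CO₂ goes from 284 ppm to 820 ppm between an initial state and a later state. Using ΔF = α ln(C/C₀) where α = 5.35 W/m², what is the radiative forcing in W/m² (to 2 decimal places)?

CO₂ absorption bands are partially saturated, so forcing scales with the logarithm of the concentration ratio.
CO₂: 5.35 × ln(820/284) = 5.35 × ln(2.88732) = 5.35 × 1.06033 = 5.6728 W/m².

ΔF = 5.67 W/m²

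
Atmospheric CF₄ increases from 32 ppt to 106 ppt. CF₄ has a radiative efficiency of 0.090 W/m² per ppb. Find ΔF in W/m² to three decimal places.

ΔF = 0.007 W/m²

CF₄: Δ = 106 − 32 = 74 ppt = 0.074 ppb; ΔF = 0.090 × 0.074 = 0.0067 W/m².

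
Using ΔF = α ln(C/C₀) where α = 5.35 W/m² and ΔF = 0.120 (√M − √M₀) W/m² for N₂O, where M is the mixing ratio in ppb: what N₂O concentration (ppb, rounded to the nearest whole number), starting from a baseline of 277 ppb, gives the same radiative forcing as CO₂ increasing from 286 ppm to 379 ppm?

CO₂ forcing: 5.35 × ln(379/286) = 5.35 × 0.281544 = 1.50626 W/m².
Set 0.120(√M − √277) = 1.50626: √M = 1.50626/0.120 + √277 = 12.5522 + 16.6433 = 29.1955.
M = (29.1955)² = 852.38 ppb.

M ≈ 852 ppb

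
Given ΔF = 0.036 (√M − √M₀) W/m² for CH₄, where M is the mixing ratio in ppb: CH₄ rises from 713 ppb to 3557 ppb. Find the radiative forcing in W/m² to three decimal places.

ΔF = 1.186 W/m²

CH₄: 0.036 × (√3557 − √713) = 0.036 × (59.6406 − 26.7021) = 0.036 × 32.9385 = 1.1858 W/m².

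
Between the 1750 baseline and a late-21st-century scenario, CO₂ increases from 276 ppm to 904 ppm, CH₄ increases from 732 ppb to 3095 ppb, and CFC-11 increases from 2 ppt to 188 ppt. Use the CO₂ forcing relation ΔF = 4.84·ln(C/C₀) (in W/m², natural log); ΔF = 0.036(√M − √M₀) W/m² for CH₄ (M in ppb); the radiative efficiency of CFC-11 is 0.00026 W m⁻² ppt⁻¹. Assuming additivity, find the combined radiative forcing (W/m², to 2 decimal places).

CO₂: 4.84 × ln(904/276) = 4.84 × ln(3.27536) = 4.84 × 1.18643 = 5.7423 W/m².
CH₄: 0.036 × (√3095 − √732) = 0.036 × (55.6327 − 27.0555) = 0.036 × 28.5772 = 1.0288 W/m².
CFC-11: ΔF = 0.00026 × (188 − 2) = 0.00026 × 186 = 0.0484 W/m².
Total ΔF = 5.7423 + 1.0288 + 0.0484 = 6.8195 W/m².

ΔF = 6.82 W/m²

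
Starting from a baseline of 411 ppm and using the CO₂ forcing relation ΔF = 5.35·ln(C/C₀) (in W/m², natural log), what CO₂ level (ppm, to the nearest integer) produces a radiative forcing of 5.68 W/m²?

Set 5.35 ln(C/411) = 5.68, so ln(C/411) = 5.68/5.35 = 1.06168.
Then C/411 = e^1.06168 = 2.89122, giving C = 411 × 2.89122 = 1188.29 ppm.

C ≈ 1188 ppm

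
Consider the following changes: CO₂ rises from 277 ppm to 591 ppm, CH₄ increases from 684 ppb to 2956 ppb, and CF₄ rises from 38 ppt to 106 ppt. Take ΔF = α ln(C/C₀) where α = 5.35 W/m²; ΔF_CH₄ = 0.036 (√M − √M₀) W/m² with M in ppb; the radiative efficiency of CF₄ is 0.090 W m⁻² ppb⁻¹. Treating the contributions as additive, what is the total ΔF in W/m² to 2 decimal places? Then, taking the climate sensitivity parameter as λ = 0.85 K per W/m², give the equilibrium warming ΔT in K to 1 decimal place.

CO₂: 5.35 × ln(591/277) = 5.35 × ln(2.13357) = 5.35 × 0.75780 = 4.0542 W/m².
CH₄: 0.036 × (√2956 − √684) = 0.036 × (54.3691 − 26.1534) = 0.036 × 28.2157 = 1.0158 W/m².
CF₄: Δ = 106 − 38 = 68 ppt = 0.068 ppb; ΔF = 0.090 × 0.068 = 0.0061 W/m².
Total ΔF = 4.0542 + 1.0158 + 0.0061 = 5.0761 W/m².
ΔT = λ ΔF = 0.85 × 5.08 = 4.3180 K.

ΔF = 5.08 W/m²; ΔT = 4.3 K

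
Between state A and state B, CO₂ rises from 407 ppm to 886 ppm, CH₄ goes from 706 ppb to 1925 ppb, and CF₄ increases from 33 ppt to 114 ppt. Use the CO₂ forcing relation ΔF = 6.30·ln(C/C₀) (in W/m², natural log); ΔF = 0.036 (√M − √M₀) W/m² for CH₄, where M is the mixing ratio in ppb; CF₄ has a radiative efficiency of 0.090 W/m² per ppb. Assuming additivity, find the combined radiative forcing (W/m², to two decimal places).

CO₂: 6.30 × ln(886/407) = 6.30 × ln(2.17690) = 6.30 × 0.77790 = 4.9008 W/m².
CH₄: 0.036 × (√1925 − √706) = 0.036 × (43.8748 − 26.5707) = 0.036 × 17.3041 = 0.6229 W/m².
CF₄: Δ = 114 − 33 = 81 ppt = 0.081 ppb; ΔF = 0.090 × 0.081 = 0.0073 W/m².
Total ΔF = 4.9008 + 0.6229 + 0.0073 = 5.5310 W/m².

ΔF = 5.53 W/m²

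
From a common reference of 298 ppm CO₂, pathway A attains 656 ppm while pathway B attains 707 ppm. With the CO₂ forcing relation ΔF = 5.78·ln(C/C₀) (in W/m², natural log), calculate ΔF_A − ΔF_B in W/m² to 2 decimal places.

ΔF_A − ΔF_B = -0.43 W/m²

ΔF_A = 5.78 ln(656/298) = 5.78 × 0.78907 = 4.5608 W/m².
ΔF_B = 5.78 ln(707/298) = 5.78 × 0.86394 = 4.9936 W/m².
Difference: 4.5608 − 4.9936 = -0.4328 W/m².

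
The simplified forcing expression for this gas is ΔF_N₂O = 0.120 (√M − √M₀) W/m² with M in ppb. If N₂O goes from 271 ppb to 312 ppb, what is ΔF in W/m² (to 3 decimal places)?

ΔF = 0.144 W/m²

N₂O: 0.120 × (√312 − √271) = 0.120 × (17.6635 − 16.4621) = 0.120 × 1.2014 = 0.1442 W/m².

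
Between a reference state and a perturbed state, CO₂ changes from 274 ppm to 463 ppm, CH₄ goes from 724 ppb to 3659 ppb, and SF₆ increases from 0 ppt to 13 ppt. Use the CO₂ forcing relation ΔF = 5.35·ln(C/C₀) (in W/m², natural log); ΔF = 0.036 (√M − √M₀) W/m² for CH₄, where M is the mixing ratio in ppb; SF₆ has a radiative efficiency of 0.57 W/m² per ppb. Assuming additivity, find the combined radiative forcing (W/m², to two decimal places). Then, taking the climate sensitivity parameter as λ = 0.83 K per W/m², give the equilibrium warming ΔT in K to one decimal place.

CO₂: 5.35 × ln(463/274) = 5.35 × ln(1.68978) = 5.35 × 0.52460 = 2.8066 W/m².
CH₄: 0.036 × (√3659 − √724) = 0.036 × (60.4897 − 26.9072) = 0.036 × 33.5825 = 1.2090 W/m².
SF₆: Δ = 13 − 0 = 13 ppt = 0.013 ppb; ΔF = 0.57 × 0.013 = 0.0074 W/m².
Total ΔF = 2.8066 + 1.2090 + 0.0074 = 4.0230 W/m².
ΔT = λ ΔF = 0.83 × 4.02 = 3.3366 K.

ΔF = 4.02 W/m²; ΔT = 3.3 K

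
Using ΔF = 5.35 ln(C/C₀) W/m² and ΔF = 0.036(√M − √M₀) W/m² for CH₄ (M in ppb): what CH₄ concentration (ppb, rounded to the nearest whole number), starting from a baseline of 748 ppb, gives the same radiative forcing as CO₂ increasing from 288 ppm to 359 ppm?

M ≈ 3612 ppb

CO₂ forcing: 5.35 × ln(359/288) = 5.35 × 0.220362 = 1.17894 W/m².
Set 0.036(√M − √748) = 1.17894: √M = 1.17894/0.036 + √748 = 32.7483 + 27.3496 = 60.0979.
M = (60.0979)² = 3611.76 ppb.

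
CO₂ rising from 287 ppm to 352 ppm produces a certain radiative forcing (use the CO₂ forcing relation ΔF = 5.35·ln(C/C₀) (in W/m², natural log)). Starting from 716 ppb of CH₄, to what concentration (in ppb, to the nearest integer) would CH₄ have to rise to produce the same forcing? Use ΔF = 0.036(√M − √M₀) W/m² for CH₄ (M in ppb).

CO₂ forcing: 5.35 × ln(352/287) = 5.35 × 0.204149 = 1.09220 W/m².
Set 0.036(√M − √716) = 1.09220: √M = 1.09220/0.036 + √716 = 30.3389 + 26.7582 = 57.0971.
M = (57.0971)² = 3260.08 ppb.

M ≈ 3260 ppb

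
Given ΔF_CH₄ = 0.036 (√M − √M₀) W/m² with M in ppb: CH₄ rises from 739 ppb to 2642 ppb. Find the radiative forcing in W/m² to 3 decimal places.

CH₄: 0.036 × (√2642 − √739) = 0.036 × (51.4004 − 27.1846) = 0.036 × 24.2158 = 0.8718 W/m².

ΔF = 0.872 W/m²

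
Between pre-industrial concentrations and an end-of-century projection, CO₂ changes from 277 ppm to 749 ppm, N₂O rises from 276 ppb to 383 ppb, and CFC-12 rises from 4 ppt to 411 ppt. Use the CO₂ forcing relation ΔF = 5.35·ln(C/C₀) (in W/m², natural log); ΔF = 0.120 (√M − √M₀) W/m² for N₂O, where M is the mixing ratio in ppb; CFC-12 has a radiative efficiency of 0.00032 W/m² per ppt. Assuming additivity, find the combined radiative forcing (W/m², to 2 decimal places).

CO₂: 5.35 × ln(749/277) = 5.35 × ln(2.70397) = 5.35 × 0.99472 = 5.3218 W/m².
N₂O: 0.120 × (√383 − √276) = 0.120 × (19.5704 − 16.6132) = 0.120 × 2.9572 = 0.3549 W/m².
CFC-12: ΔF = 0.00032 × (411 − 4) = 0.00032 × 407 = 0.1302 W/m².
Total ΔF = 5.3218 + 0.3549 + 0.1302 = 5.8069 W/m².

ΔF = 5.81 W/m²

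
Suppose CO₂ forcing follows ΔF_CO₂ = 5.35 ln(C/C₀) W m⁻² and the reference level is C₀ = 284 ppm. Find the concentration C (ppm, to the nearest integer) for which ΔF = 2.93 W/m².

C ≈ 491 ppm

Set 5.35 ln(C/284) = 2.93, so ln(C/284) = 2.93/5.35 = 0.54766.
Then C/284 = e^0.54766 = 1.72920, giving C = 284 × 1.72920 = 491.09 ppm.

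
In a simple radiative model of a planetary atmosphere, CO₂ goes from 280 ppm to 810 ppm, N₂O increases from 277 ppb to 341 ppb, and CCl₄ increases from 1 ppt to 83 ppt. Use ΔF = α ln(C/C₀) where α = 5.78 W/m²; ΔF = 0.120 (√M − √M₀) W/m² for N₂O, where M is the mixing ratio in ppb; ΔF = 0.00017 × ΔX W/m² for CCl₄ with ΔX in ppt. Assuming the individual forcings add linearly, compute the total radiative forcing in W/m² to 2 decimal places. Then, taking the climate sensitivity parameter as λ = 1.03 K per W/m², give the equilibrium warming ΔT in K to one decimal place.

CO₂: 5.78 × ln(810/280) = 5.78 × ln(2.89286) = 5.78 × 1.06225 = 6.1398 W/m².
N₂O: 0.120 × (√341 − √277) = 0.120 × (18.4662 − 16.6433) = 0.120 × 1.8229 = 0.2187 W/m².
CCl₄: ΔF = 0.00017 × (83 − 1) = 0.00017 × 82 = 0.0139 W/m².
Total ΔF = 6.1398 + 0.2187 + 0.0139 = 6.3724 W/m².
ΔT = λ ΔF = 1.03 × 6.37 = 6.5611 K.

ΔF = 6.37 W/m²; ΔT = 6.6 K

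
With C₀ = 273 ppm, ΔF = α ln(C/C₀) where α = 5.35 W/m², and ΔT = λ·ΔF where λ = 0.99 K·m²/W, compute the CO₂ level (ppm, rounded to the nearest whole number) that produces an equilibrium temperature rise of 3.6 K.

Required forcing: ΔF = ΔT/λ = 3.6/0.99 = 3.6364 W/m².
Then ln(C/273) = ΔF/5.35 = 3.6364/5.35 = 0.67970.
So C = 273 × e^0.67970 = 273 × 1.97329 = 538.71 ppm.

C ≈ 539 ppm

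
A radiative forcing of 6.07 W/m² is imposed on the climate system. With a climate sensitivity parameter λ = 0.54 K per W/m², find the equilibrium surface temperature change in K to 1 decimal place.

ΔT = λ ΔF = 0.54 × 6.07 = 3.2778 K.

ΔT = 3.3 K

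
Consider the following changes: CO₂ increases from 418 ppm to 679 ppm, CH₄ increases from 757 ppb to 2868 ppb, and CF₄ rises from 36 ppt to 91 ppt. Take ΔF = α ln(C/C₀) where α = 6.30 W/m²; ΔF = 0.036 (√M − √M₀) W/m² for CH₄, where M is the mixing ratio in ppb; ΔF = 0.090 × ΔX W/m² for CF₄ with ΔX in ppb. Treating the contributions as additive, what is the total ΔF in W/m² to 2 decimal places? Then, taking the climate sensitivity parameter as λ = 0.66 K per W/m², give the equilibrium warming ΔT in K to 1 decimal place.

ΔF = 4.00 W/m²; ΔT = 2.6 K

CO₂: 6.30 × ln(679/418) = 6.30 × ln(1.62440) = 6.30 × 0.48514 = 3.0564 W/m².
CH₄: 0.036 × (√2868 − √757) = 0.036 × (53.5537 − 27.5136) = 0.036 × 26.0401 = 0.9374 W/m².
CF₄: Δ = 91 − 36 = 55 ppt = 0.055 ppb; ΔF = 0.090 × 0.055 = 0.0050 W/m².
Total ΔF = 3.0564 + 0.9374 + 0.0050 = 3.9988 W/m².
ΔT = λ ΔF = 0.66 × 4.00 = 2.6400 K.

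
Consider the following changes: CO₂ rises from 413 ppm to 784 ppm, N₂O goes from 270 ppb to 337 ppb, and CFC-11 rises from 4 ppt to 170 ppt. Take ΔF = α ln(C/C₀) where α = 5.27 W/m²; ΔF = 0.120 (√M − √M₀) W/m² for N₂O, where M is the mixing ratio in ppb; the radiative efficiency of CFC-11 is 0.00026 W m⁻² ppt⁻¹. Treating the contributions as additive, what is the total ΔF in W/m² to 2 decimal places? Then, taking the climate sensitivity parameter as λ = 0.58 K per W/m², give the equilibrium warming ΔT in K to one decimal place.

ΔF = 3.65 W/m²; ΔT = 2.1 K

CO₂: 5.27 × ln(784/413) = 5.27 × ln(1.89831) = 5.27 × 0.64096 = 3.3779 W/m².
N₂O: 0.120 × (√337 − √270) = 0.120 × (18.3576 − 16.4317) = 0.120 × 1.9259 = 0.2311 W/m².
CFC-11: ΔF = 0.00026 × (170 − 4) = 0.00026 × 166 = 0.0432 W/m².
Total ΔF = 3.3779 + 0.2311 + 0.0432 = 3.6522 W/m².
ΔT = λ ΔF = 0.58 × 3.65 = 2.1170 K.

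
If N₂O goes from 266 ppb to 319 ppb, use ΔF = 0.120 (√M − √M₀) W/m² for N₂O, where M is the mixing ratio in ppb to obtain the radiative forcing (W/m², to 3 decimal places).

ΔF = 0.186 W/m²

N₂O: 0.120 × (√319 − √266) = 0.120 × (17.8606 − 16.3095) = 0.120 × 1.5511 = 0.1861 W/m².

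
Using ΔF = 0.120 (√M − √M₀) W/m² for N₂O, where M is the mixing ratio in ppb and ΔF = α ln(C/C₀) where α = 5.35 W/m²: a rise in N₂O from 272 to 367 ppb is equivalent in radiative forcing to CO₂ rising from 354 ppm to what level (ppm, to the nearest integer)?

C ≈ 376 ppm

N₂O forcing: 0.120 × (√367 − √272) = 0.120 × (19.1572 − 16.4924) = 0.120 × 2.6648 = 0.31978 W/m².
Set 5.35 ln(C/354) = 0.31978: ln(C/354) = 0.31978/5.35 = 0.05977, so C = 354 × e^0.05977 = 354 × 1.06159 = 375.80 ppm.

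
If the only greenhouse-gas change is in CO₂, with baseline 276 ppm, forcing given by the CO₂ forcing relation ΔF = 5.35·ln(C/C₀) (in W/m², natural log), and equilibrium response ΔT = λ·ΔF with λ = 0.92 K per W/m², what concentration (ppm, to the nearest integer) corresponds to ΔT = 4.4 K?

C ≈ 675 ppm

Required forcing: ΔF = ΔT/λ = 4.4/0.92 = 4.7826 W/m².
Then ln(C/276) = ΔF/5.35 = 4.7826/5.35 = 0.89394.
So C = 276 × e^0.89394 = 276 × 2.44474 = 674.75 ppm.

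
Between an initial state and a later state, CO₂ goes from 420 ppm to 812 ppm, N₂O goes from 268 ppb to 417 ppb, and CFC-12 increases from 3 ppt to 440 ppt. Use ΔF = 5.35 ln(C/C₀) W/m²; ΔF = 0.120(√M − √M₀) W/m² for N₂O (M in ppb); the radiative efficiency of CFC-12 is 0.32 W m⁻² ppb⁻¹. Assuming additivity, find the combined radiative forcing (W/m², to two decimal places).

CO₂: 5.35 × ln(812/420) = 5.35 × ln(1.93333) = 5.35 × 0.65924 = 3.5269 W/m².
N₂O: 0.120 × (√417 − √268) = 0.120 × (20.4206 − 16.3707) = 0.120 × 4.0499 = 0.4860 W/m².
CFC-12: Δ = 440 − 3 = 437 ppt = 0.437 ppb; ΔF = 0.32 × 0.437 = 0.1398 W/m².
Total ΔF = 3.5269 + 0.4860 + 0.1398 = 4.1527 W/m².

ΔF = 4.15 W/m²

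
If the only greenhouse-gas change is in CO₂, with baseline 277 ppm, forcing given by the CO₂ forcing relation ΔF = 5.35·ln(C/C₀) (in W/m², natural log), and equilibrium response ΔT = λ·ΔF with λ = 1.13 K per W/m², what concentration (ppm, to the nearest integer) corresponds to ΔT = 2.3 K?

C ≈ 405 ppm

Required forcing: ΔF = ΔT/λ = 2.3/1.13 = 2.0354 W/m².
Then ln(C/277) = ΔF/5.35 = 2.0354/5.35 = 0.38045.
So C = 277 × e^0.38045 = 277 × 1.46294 = 405.23 ppm.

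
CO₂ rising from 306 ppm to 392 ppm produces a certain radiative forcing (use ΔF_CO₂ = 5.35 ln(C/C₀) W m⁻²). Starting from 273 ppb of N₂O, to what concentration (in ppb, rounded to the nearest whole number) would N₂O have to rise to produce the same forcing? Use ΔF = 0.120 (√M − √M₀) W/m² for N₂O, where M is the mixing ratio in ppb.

CO₂ forcing: 5.35 × ln(392/306) = 5.35 × 0.247677 = 1.32507 W/m².
Set 0.120(√M − √273) = 1.32507: √M = 1.32507/0.120 + √273 = 11.0423 + 16.5227 = 27.5650.
M = (27.5650)² = 759.83 ppb.

M ≈ 760 ppb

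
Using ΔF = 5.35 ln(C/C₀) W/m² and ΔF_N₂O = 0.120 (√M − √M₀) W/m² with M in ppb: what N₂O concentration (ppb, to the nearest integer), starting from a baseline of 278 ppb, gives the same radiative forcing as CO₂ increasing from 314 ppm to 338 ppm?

M ≈ 398 ppb

CO₂ forcing: 5.35 × ln(338/314) = 5.35 × 0.073653 = 0.39404 W/m².
Set 0.120(√M − √278) = 0.39404: √M = 0.39404/0.120 + √278 = 3.2837 + 16.6733 = 19.9570.
M = (19.9570)² = 398.28 ppb.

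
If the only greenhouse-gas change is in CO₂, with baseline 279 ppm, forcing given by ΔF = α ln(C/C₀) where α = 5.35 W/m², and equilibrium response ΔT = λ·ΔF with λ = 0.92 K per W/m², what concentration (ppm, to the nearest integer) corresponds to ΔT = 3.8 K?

Required forcing: ΔF = ΔT/λ = 3.8/0.92 = 4.1304 W/m².
Then ln(C/279) = ΔF/5.35 = 4.1304/5.35 = 0.77204.
So C = 279 × e^0.77204 = 279 × 2.16418 = 603.81 ppm.

C ≈ 604 ppm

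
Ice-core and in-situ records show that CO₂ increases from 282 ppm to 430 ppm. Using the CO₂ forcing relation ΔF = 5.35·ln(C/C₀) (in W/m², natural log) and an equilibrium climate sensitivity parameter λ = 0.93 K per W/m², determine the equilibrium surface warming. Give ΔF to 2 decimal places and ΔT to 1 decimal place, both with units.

CO₂: 5.35 × ln(430/282) = 5.35 × ln(1.52482) = 5.35 × 0.42188 = 2.2571 W/m².
ΔT = λ ΔF = 0.93 × 2.26 = 2.1018 K.

ΔF = 2.26 W/m²; ΔT = 2.1 K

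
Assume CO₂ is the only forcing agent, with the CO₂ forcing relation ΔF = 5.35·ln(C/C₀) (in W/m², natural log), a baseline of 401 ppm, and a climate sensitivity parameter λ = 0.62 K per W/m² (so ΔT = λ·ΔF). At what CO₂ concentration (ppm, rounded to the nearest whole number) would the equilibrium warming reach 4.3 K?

C ≈ 1466 ppm

Required forcing: ΔF = ΔT/λ = 4.3/0.62 = 6.9355 W/m².
Then ln(C/401) = ΔF/5.35 = 6.9355/5.35 = 1.29636.
So C = 401 × e^1.29636 = 401 × 3.65596 = 1466.04 ppm.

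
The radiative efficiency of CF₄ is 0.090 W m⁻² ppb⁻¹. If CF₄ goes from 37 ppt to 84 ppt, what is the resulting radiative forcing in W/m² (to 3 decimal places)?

CF₄: Δ = 84 − 37 = 47 ppt = 0.047 ppb; ΔF = 0.090 × 0.047 = 0.0042 W/m².

ΔF = 0.004 W/m²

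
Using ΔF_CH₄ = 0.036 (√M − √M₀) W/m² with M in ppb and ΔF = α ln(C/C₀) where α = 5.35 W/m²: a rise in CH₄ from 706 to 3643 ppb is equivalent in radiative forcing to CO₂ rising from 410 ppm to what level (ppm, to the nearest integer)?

CH₄ forcing: 0.036 × (√3643 − √706) = 0.036 × (60.3573 − 26.5707) = 0.036 × 33.7866 = 1.21632 W/m².
Set 5.35 ln(C/410) = 1.21632: ln(C/410) = 1.21632/5.35 = 0.22735, so C = 410 × e^0.22735 = 410 × 1.25527 = 514.66 ppm.

C ≈ 515 ppm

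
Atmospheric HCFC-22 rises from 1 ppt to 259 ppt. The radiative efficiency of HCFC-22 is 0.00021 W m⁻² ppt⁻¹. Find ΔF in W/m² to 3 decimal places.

HCFC-22: ΔF = 0.00021 × (259 − 1) = 0.00021 × 258 = 0.0542 W/m².

ΔF = 0.054 W/m²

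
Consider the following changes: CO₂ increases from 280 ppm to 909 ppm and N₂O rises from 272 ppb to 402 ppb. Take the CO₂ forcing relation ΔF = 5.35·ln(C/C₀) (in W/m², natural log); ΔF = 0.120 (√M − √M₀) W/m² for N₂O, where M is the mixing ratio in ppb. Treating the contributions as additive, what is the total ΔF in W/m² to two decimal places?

CO₂: 5.35 × ln(909/280) = 5.35 × ln(3.24643) = 5.35 × 1.17756 = 6.2999 W/m².
N₂O: 0.120 × (√402 − √272) = 0.120 × (20.0499 − 16.4924) = 0.120 × 3.5575 = 0.4269 W/m².
Total ΔF = 6.2999 + 0.4269 = 6.7268 W/m².

ΔF = 6.73 W/m²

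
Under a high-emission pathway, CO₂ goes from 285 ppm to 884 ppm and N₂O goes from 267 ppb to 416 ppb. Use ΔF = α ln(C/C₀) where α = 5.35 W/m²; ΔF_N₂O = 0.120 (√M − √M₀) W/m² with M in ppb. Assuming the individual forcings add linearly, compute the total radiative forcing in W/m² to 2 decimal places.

CO₂: 5.35 × ln(884/285) = 5.35 × ln(3.10175) = 5.35 × 1.13197 = 6.0560 W/m².
N₂O: 0.120 × (√416 − √267) = 0.120 × (20.3961 − 16.3401) = 0.120 × 4.0560 = 0.4867 W/m².
Total ΔF = 6.0560 + 0.4867 = 6.5427 W/m².

ΔF = 6.54 W/m²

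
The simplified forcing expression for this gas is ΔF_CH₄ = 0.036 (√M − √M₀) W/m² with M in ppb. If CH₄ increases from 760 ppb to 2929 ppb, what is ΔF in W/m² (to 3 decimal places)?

ΔF = 0.956 W/m²

CH₄: 0.036 × (√2929 − √760) = 0.036 × (54.1202 − 27.5681) = 0.036 × 26.5521 = 0.9559 W/m².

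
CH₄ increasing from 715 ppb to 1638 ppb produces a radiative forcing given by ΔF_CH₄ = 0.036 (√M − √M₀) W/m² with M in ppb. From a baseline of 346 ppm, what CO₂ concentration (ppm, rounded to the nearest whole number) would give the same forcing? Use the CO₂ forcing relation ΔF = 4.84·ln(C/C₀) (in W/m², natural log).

C ≈ 383 ppm

CH₄ forcing: 0.036 × (√1638 − √715) = 0.036 × (40.4722 − 26.7395) = 0.036 × 13.7327 = 0.49438 W/m².
Set 4.84 ln(C/346) = 0.49438: ln(C/346) = 0.49438/4.84 = 0.10214, so C = 346 × e^0.10214 = 346 × 1.10754 = 383.21 ppm.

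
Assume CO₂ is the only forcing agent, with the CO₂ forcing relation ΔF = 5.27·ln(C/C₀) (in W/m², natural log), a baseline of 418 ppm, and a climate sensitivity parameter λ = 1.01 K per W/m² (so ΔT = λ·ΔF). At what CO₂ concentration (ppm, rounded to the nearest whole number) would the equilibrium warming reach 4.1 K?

C ≈ 903 ppm

Required forcing: ΔF = ΔT/λ = 4.1/1.01 = 4.0594 W/m².
Then ln(C/418) = ΔF/5.27 = 4.0594/5.27 = 0.77028.
So C = 418 × e^0.77028 = 418 × 2.16037 = 903.03 ppm.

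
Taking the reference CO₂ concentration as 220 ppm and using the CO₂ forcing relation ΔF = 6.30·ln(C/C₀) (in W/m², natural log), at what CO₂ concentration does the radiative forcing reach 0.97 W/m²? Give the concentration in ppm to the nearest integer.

Set 6.30 ln(C/220) = 0.97, so ln(C/220) = 0.97/6.30 = 0.15397.
Then C/220 = e^0.15397 = 1.16646, giving C = 220 × 1.16646 = 256.62 ppm.

C ≈ 257 ppm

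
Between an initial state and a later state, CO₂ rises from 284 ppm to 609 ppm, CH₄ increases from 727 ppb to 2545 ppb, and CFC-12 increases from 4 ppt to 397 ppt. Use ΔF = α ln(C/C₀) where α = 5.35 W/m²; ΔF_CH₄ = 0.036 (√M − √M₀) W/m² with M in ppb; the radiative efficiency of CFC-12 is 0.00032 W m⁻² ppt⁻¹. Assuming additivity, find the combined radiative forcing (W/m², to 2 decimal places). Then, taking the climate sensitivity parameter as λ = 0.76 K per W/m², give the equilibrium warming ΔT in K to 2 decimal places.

CO₂: 5.35 × ln(609/284) = 5.35 × ln(2.14437) = 5.35 × 0.76285 = 4.0812 W/m².
CH₄: 0.036 × (√2545 − √727) = 0.036 × (50.4480 − 26.9629) = 0.036 × 23.4851 = 0.8455 W/m².
CFC-12: ΔF = 0.00032 × (397 − 4) = 0.00032 × 393 = 0.1258 W/m².
Total ΔF = 4.0812 + 0.8455 + 0.1258 = 5.0525 W/m².
ΔT = λ ΔF = 0.76 × 5.05 = 3.8380 K.

ΔF = 5.05 W/m²; ΔT = 3.84 K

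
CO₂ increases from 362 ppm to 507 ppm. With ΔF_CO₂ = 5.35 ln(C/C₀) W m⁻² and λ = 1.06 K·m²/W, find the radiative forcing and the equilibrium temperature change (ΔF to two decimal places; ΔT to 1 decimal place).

CO₂: 5.35 × ln(507/362) = 5.35 × ln(1.40055) = 5.35 × 0.33687 = 1.8023 W/m².
ΔT = λ ΔF = 1.06 × 1.80 = 1.9080 K.

ΔF = 1.80 W/m²; ΔT = 1.9 K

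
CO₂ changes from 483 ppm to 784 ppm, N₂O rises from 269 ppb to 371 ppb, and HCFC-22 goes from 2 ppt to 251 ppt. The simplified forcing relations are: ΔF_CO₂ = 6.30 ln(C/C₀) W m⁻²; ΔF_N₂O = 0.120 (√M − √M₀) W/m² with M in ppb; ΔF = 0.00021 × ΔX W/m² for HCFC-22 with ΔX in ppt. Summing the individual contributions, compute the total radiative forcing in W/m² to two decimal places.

ΔF = 3.45 W/m²

CO₂: 6.30 × ln(784/483) = 6.30 × ln(1.62319) = 6.30 × 0.48439 = 3.0517 W/m².
N₂O: 0.120 × (√371 − √269) = 0.120 × (19.2614 − 16.4012) = 0.120 × 2.8602 = 0.3432 W/m².
HCFC-22: ΔF = 0.00021 × (251 − 2) = 0.00021 × 249 = 0.0523 W/m².
Total ΔF = 3.0517 + 0.3432 + 0.0523 = 3.4472 W/m².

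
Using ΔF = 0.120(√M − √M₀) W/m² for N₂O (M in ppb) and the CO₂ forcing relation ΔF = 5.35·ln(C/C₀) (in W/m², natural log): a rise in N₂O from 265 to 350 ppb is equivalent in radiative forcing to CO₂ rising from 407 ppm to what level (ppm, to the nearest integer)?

C ≈ 430 ppm

N₂O forcing: 0.120 × (√350 − √265) = 0.120 × (18.7083 − 16.2788) = 0.120 × 2.4295 = 0.29154 W/m².
Set 5.35 ln(C/407) = 0.29154: ln(C/407) = 0.29154/5.35 = 0.05449, so C = 407 × e^0.05449 = 407 × 1.05600 = 429.79 ppm.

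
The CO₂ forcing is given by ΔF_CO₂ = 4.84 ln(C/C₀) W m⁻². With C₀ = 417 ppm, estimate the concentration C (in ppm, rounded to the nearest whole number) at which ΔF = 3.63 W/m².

Set 4.84 ln(C/417) = 3.63, so ln(C/417) = 3.63/4.84 = 0.75000.
Then C/417 = e^0.75000 = 2.11700, giving C = 417 × 2.11700 = 882.79 ppm.

C ≈ 883 ppm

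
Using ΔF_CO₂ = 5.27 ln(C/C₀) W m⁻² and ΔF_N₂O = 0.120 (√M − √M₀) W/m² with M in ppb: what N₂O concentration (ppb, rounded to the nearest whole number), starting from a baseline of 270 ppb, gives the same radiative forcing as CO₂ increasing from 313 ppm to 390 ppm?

CO₂ forcing: 5.27 × ln(390/313) = 5.27 × 0.219944 = 1.15910 W/m².
Set 0.120(√M − √270) = 1.15910: √M = 1.15910/0.120 + √270 = 9.6592 + 16.4317 = 26.0909.
M = (26.0909)² = 680.74 ppb.

M ≈ 681 ppb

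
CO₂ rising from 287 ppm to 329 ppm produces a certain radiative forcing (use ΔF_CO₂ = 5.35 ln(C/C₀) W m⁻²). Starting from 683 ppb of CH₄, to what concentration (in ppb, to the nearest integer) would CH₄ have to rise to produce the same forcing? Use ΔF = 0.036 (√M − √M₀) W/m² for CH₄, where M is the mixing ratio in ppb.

CO₂ forcing: 5.35 × ln(329/287) = 5.35 × 0.136576 = 0.73068 W/m².
Set 0.036(√M − √683) = 0.73068: √M = 0.73068/0.036 + √683 = 20.2967 + 26.1343 = 46.4310.
M = (46.4310)² = 2155.84 ppb.

M ≈ 2156 ppb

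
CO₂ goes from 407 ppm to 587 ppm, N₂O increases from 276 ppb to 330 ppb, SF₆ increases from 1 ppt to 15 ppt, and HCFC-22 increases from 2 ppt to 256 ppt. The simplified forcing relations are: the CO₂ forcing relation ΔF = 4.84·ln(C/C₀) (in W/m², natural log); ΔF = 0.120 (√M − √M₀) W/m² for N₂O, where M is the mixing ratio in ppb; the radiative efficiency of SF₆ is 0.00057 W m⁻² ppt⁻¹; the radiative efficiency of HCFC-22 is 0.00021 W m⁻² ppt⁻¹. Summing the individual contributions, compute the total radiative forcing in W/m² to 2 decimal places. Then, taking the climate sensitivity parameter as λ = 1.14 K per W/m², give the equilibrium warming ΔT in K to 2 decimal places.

ΔF = 2.02 W/m²; ΔT = 2.30 K

CO₂: 4.84 × ln(587/407) = 4.84 × ln(1.44226) = 4.84 × 0.36621 = 1.7725 W/m².
N₂O: 0.120 × (√330 − √276) = 0.120 × (18.1659 − 16.6132) = 0.120 × 1.5527 = 0.1863 W/m².
SF₆: ΔF = 0.00057 × (15 − 1) = 0.00057 × 14 = 0.0080 W/m².
HCFC-22: ΔF = 0.00021 × (256 − 2) = 0.00021 × 254 = 0.0533 W/m².
Total ΔF = 1.7725 + 0.1863 + 0.0080 + 0.0533 = 2.0201 W/m².
ΔT = λ ΔF = 1.14 × 2.02 = 2.3028 K.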